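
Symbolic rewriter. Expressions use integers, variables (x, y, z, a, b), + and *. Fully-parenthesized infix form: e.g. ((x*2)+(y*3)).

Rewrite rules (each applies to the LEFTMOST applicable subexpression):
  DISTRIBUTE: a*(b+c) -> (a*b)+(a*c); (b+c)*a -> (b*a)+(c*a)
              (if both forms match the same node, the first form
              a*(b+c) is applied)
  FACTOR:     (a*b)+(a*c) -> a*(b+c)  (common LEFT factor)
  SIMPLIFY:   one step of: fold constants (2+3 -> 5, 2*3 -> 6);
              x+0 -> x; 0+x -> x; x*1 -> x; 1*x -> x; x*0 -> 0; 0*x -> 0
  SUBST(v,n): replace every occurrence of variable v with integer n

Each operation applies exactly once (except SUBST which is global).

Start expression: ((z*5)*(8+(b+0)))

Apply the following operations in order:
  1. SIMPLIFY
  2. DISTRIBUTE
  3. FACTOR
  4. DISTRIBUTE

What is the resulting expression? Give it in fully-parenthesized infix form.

Start: ((z*5)*(8+(b+0)))
Apply SIMPLIFY at RR (target: (b+0)): ((z*5)*(8+(b+0))) -> ((z*5)*(8+b))
Apply DISTRIBUTE at root (target: ((z*5)*(8+b))): ((z*5)*(8+b)) -> (((z*5)*8)+((z*5)*b))
Apply FACTOR at root (target: (((z*5)*8)+((z*5)*b))): (((z*5)*8)+((z*5)*b)) -> ((z*5)*(8+b))
Apply DISTRIBUTE at root (target: ((z*5)*(8+b))): ((z*5)*(8+b)) -> (((z*5)*8)+((z*5)*b))

Answer: (((z*5)*8)+((z*5)*b))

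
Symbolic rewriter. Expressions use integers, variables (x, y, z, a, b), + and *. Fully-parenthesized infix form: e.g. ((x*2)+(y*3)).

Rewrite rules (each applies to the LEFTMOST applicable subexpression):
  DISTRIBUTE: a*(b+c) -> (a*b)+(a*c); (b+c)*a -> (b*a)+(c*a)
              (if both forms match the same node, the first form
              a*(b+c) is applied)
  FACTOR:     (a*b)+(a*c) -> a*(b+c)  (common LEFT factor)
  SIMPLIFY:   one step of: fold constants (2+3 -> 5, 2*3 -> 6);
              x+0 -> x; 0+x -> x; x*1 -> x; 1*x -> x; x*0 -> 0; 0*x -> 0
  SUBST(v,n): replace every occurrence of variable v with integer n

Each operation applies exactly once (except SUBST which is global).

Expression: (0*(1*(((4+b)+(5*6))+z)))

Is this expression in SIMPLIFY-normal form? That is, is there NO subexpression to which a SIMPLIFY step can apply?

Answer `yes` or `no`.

Answer: no

Derivation:
Expression: (0*(1*(((4+b)+(5*6))+z)))
Scanning for simplifiable subexpressions (pre-order)...
  at root: (0*(1*(((4+b)+(5*6))+z))) (SIMPLIFIABLE)
  at R: (1*(((4+b)+(5*6))+z)) (SIMPLIFIABLE)
  at RR: (((4+b)+(5*6))+z) (not simplifiable)
  at RRL: ((4+b)+(5*6)) (not simplifiable)
  at RRLL: (4+b) (not simplifiable)
  at RRLR: (5*6) (SIMPLIFIABLE)
Found simplifiable subexpr at path root: (0*(1*(((4+b)+(5*6))+z)))
One SIMPLIFY step would give: 0
-> NOT in normal form.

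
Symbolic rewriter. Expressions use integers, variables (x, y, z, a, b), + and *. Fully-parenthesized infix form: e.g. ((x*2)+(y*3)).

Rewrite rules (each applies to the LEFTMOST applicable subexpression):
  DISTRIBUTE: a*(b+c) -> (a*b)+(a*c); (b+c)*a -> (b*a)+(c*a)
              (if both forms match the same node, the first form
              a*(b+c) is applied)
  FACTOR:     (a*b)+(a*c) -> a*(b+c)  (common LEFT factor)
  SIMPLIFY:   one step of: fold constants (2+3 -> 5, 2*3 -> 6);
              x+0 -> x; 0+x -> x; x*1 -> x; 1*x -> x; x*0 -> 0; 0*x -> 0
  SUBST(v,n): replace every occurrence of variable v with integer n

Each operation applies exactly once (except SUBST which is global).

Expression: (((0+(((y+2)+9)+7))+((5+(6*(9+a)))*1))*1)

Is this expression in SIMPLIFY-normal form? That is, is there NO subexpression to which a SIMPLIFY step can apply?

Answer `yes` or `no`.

Expression: (((0+(((y+2)+9)+7))+((5+(6*(9+a)))*1))*1)
Scanning for simplifiable subexpressions (pre-order)...
  at root: (((0+(((y+2)+9)+7))+((5+(6*(9+a)))*1))*1) (SIMPLIFIABLE)
  at L: ((0+(((y+2)+9)+7))+((5+(6*(9+a)))*1)) (not simplifiable)
  at LL: (0+(((y+2)+9)+7)) (SIMPLIFIABLE)
  at LLR: (((y+2)+9)+7) (not simplifiable)
  at LLRL: ((y+2)+9) (not simplifiable)
  at LLRLL: (y+2) (not simplifiable)
  at LR: ((5+(6*(9+a)))*1) (SIMPLIFIABLE)
  at LRL: (5+(6*(9+a))) (not simplifiable)
  at LRLR: (6*(9+a)) (not simplifiable)
  at LRLRR: (9+a) (not simplifiable)
Found simplifiable subexpr at path root: (((0+(((y+2)+9)+7))+((5+(6*(9+a)))*1))*1)
One SIMPLIFY step would give: ((0+(((y+2)+9)+7))+((5+(6*(9+a)))*1))
-> NOT in normal form.

Answer: no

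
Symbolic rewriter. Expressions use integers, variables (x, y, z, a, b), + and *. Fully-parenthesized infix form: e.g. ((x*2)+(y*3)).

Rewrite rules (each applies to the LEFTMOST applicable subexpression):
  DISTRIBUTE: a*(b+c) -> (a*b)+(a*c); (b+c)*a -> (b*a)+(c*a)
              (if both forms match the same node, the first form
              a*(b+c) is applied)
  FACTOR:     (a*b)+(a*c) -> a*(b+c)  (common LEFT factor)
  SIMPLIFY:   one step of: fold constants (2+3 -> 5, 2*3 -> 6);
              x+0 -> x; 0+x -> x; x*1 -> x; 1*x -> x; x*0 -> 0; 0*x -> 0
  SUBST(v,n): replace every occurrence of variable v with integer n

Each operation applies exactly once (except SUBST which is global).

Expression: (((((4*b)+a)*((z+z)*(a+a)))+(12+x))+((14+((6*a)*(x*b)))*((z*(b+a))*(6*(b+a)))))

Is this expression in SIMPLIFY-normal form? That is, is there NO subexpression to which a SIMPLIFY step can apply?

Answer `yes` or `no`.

Expression: (((((4*b)+a)*((z+z)*(a+a)))+(12+x))+((14+((6*a)*(x*b)))*((z*(b+a))*(6*(b+a)))))
Scanning for simplifiable subexpressions (pre-order)...
  at root: (((((4*b)+a)*((z+z)*(a+a)))+(12+x))+((14+((6*a)*(x*b)))*((z*(b+a))*(6*(b+a))))) (not simplifiable)
  at L: ((((4*b)+a)*((z+z)*(a+a)))+(12+x)) (not simplifiable)
  at LL: (((4*b)+a)*((z+z)*(a+a))) (not simplifiable)
  at LLL: ((4*b)+a) (not simplifiable)
  at LLLL: (4*b) (not simplifiable)
  at LLR: ((z+z)*(a+a)) (not simplifiable)
  at LLRL: (z+z) (not simplifiable)
  at LLRR: (a+a) (not simplifiable)
  at LR: (12+x) (not simplifiable)
  at R: ((14+((6*a)*(x*b)))*((z*(b+a))*(6*(b+a)))) (not simplifiable)
  at RL: (14+((6*a)*(x*b))) (not simplifiable)
  at RLR: ((6*a)*(x*b)) (not simplifiable)
  at RLRL: (6*a) (not simplifiable)
  at RLRR: (x*b) (not simplifiable)
  at RR: ((z*(b+a))*(6*(b+a))) (not simplifiable)
  at RRL: (z*(b+a)) (not simplifiable)
  at RRLR: (b+a) (not simplifiable)
  at RRR: (6*(b+a)) (not simplifiable)
  at RRRR: (b+a) (not simplifiable)
Result: no simplifiable subexpression found -> normal form.

Answer: yes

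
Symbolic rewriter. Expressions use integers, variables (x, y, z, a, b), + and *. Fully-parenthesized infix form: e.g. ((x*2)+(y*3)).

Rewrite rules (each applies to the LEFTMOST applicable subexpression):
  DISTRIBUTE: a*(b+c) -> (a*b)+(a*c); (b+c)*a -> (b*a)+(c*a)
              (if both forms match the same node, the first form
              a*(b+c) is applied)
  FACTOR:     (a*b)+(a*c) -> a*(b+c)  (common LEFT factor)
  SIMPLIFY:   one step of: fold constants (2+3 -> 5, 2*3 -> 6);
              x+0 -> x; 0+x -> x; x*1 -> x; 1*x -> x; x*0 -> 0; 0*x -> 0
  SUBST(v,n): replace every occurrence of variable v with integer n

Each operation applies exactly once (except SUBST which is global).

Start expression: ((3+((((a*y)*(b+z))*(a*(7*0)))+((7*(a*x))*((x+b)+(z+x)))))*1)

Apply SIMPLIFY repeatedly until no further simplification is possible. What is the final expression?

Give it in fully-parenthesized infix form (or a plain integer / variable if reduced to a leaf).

Answer: (3+((7*(a*x))*((x+b)+(z+x))))

Derivation:
Start: ((3+((((a*y)*(b+z))*(a*(7*0)))+((7*(a*x))*((x+b)+(z+x)))))*1)
Step 1: at root: ((3+((((a*y)*(b+z))*(a*(7*0)))+((7*(a*x))*((x+b)+(z+x)))))*1) -> (3+((((a*y)*(b+z))*(a*(7*0)))+((7*(a*x))*((x+b)+(z+x))))); overall: ((3+((((a*y)*(b+z))*(a*(7*0)))+((7*(a*x))*((x+b)+(z+x)))))*1) -> (3+((((a*y)*(b+z))*(a*(7*0)))+((7*(a*x))*((x+b)+(z+x)))))
Step 2: at RLRR: (7*0) -> 0; overall: (3+((((a*y)*(b+z))*(a*(7*0)))+((7*(a*x))*((x+b)+(z+x))))) -> (3+((((a*y)*(b+z))*(a*0))+((7*(a*x))*((x+b)+(z+x)))))
Step 3: at RLR: (a*0) -> 0; overall: (3+((((a*y)*(b+z))*(a*0))+((7*(a*x))*((x+b)+(z+x))))) -> (3+((((a*y)*(b+z))*0)+((7*(a*x))*((x+b)+(z+x)))))
Step 4: at RL: (((a*y)*(b+z))*0) -> 0; overall: (3+((((a*y)*(b+z))*0)+((7*(a*x))*((x+b)+(z+x))))) -> (3+(0+((7*(a*x))*((x+b)+(z+x)))))
Step 5: at R: (0+((7*(a*x))*((x+b)+(z+x)))) -> ((7*(a*x))*((x+b)+(z+x))); overall: (3+(0+((7*(a*x))*((x+b)+(z+x))))) -> (3+((7*(a*x))*((x+b)+(z+x))))
Fixed point: (3+((7*(a*x))*((x+b)+(z+x))))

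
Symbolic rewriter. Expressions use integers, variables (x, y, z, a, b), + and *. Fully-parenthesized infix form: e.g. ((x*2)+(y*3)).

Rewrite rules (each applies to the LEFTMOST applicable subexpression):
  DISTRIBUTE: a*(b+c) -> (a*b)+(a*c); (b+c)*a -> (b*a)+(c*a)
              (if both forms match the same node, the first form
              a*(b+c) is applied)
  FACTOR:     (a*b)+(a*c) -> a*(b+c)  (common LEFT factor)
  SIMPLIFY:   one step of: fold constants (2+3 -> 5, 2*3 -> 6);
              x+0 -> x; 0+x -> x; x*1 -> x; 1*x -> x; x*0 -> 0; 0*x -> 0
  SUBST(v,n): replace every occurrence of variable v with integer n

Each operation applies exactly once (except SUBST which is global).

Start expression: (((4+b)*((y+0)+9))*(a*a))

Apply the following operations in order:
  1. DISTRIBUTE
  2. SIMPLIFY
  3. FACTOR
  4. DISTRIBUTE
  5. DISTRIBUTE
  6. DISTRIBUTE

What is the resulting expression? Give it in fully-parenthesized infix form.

Start: (((4+b)*((y+0)+9))*(a*a))
Apply DISTRIBUTE at L (target: ((4+b)*((y+0)+9))): (((4+b)*((y+0)+9))*(a*a)) -> ((((4+b)*(y+0))+((4+b)*9))*(a*a))
Apply SIMPLIFY at LLR (target: (y+0)): ((((4+b)*(y+0))+((4+b)*9))*(a*a)) -> ((((4+b)*y)+((4+b)*9))*(a*a))
Apply FACTOR at L (target: (((4+b)*y)+((4+b)*9))): ((((4+b)*y)+((4+b)*9))*(a*a)) -> (((4+b)*(y+9))*(a*a))
Apply DISTRIBUTE at L (target: ((4+b)*(y+9))): (((4+b)*(y+9))*(a*a)) -> ((((4+b)*y)+((4+b)*9))*(a*a))
Apply DISTRIBUTE at root (target: ((((4+b)*y)+((4+b)*9))*(a*a))): ((((4+b)*y)+((4+b)*9))*(a*a)) -> ((((4+b)*y)*(a*a))+(((4+b)*9)*(a*a)))
Apply DISTRIBUTE at LL (target: ((4+b)*y)): ((((4+b)*y)*(a*a))+(((4+b)*9)*(a*a))) -> ((((4*y)+(b*y))*(a*a))+(((4+b)*9)*(a*a)))

Answer: ((((4*y)+(b*y))*(a*a))+(((4+b)*9)*(a*a)))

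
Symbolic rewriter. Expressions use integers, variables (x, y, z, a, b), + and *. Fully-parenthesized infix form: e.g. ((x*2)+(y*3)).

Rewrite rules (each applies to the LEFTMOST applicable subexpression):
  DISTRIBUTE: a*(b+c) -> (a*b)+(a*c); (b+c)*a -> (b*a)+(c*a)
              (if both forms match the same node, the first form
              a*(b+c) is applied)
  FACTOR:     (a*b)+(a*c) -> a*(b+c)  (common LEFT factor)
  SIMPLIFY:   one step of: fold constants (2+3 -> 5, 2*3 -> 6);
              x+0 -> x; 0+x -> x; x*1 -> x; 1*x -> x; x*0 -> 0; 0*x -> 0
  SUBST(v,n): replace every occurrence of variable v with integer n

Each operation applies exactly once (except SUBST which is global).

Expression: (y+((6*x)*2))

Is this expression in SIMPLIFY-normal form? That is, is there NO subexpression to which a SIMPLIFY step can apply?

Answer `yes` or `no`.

Expression: (y+((6*x)*2))
Scanning for simplifiable subexpressions (pre-order)...
  at root: (y+((6*x)*2)) (not simplifiable)
  at R: ((6*x)*2) (not simplifiable)
  at RL: (6*x) (not simplifiable)
Result: no simplifiable subexpression found -> normal form.

Answer: yes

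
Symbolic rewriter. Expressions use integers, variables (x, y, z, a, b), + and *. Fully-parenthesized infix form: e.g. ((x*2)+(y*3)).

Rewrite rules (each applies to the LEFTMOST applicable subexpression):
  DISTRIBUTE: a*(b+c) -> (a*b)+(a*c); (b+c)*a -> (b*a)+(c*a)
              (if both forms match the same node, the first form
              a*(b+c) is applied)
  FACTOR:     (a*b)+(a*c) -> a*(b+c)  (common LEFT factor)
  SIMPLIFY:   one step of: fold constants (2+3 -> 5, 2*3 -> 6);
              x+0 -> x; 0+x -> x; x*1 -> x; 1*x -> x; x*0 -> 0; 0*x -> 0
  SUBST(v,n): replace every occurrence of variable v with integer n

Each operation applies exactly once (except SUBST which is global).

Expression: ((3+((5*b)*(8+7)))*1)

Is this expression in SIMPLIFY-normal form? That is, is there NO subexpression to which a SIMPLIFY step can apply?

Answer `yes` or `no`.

Expression: ((3+((5*b)*(8+7)))*1)
Scanning for simplifiable subexpressions (pre-order)...
  at root: ((3+((5*b)*(8+7)))*1) (SIMPLIFIABLE)
  at L: (3+((5*b)*(8+7))) (not simplifiable)
  at LR: ((5*b)*(8+7)) (not simplifiable)
  at LRL: (5*b) (not simplifiable)
  at LRR: (8+7) (SIMPLIFIABLE)
Found simplifiable subexpr at path root: ((3+((5*b)*(8+7)))*1)
One SIMPLIFY step would give: (3+((5*b)*(8+7)))
-> NOT in normal form.

Answer: no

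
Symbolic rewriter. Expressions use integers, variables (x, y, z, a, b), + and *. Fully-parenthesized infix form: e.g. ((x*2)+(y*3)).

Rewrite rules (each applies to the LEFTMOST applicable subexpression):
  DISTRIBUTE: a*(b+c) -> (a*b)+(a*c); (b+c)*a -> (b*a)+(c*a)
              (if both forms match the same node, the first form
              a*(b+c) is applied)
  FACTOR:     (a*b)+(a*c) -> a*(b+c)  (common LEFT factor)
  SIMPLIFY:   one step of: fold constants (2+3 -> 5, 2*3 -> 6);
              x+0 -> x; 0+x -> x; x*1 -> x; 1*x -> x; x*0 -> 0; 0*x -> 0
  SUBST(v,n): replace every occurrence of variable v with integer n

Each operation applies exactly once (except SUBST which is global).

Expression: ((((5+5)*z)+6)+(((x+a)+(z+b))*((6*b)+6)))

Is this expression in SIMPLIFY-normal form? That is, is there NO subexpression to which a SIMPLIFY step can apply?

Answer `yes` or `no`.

Answer: no

Derivation:
Expression: ((((5+5)*z)+6)+(((x+a)+(z+b))*((6*b)+6)))
Scanning for simplifiable subexpressions (pre-order)...
  at root: ((((5+5)*z)+6)+(((x+a)+(z+b))*((6*b)+6))) (not simplifiable)
  at L: (((5+5)*z)+6) (not simplifiable)
  at LL: ((5+5)*z) (not simplifiable)
  at LLL: (5+5) (SIMPLIFIABLE)
  at R: (((x+a)+(z+b))*((6*b)+6)) (not simplifiable)
  at RL: ((x+a)+(z+b)) (not simplifiable)
  at RLL: (x+a) (not simplifiable)
  at RLR: (z+b) (not simplifiable)
  at RR: ((6*b)+6) (not simplifiable)
  at RRL: (6*b) (not simplifiable)
Found simplifiable subexpr at path LLL: (5+5)
One SIMPLIFY step would give: (((10*z)+6)+(((x+a)+(z+b))*((6*b)+6)))
-> NOT in normal form.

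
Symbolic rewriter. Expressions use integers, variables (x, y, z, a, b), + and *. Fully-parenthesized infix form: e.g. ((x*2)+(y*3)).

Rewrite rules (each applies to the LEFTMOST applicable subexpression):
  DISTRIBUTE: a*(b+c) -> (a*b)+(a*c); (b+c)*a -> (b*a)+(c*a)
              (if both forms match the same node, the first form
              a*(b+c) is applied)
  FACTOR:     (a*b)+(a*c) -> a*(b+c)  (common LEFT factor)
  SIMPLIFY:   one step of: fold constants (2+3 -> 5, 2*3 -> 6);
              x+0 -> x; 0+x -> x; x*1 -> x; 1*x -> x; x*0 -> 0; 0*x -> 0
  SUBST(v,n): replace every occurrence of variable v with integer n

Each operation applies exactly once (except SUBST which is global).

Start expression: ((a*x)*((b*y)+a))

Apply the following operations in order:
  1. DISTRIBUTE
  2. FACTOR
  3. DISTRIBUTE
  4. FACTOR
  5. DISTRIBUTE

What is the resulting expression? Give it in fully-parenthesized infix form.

Answer: (((a*x)*(b*y))+((a*x)*a))

Derivation:
Start: ((a*x)*((b*y)+a))
Apply DISTRIBUTE at root (target: ((a*x)*((b*y)+a))): ((a*x)*((b*y)+a)) -> (((a*x)*(b*y))+((a*x)*a))
Apply FACTOR at root (target: (((a*x)*(b*y))+((a*x)*a))): (((a*x)*(b*y))+((a*x)*a)) -> ((a*x)*((b*y)+a))
Apply DISTRIBUTE at root (target: ((a*x)*((b*y)+a))): ((a*x)*((b*y)+a)) -> (((a*x)*(b*y))+((a*x)*a))
Apply FACTOR at root (target: (((a*x)*(b*y))+((a*x)*a))): (((a*x)*(b*y))+((a*x)*a)) -> ((a*x)*((b*y)+a))
Apply DISTRIBUTE at root (target: ((a*x)*((b*y)+a))): ((a*x)*((b*y)+a)) -> (((a*x)*(b*y))+((a*x)*a))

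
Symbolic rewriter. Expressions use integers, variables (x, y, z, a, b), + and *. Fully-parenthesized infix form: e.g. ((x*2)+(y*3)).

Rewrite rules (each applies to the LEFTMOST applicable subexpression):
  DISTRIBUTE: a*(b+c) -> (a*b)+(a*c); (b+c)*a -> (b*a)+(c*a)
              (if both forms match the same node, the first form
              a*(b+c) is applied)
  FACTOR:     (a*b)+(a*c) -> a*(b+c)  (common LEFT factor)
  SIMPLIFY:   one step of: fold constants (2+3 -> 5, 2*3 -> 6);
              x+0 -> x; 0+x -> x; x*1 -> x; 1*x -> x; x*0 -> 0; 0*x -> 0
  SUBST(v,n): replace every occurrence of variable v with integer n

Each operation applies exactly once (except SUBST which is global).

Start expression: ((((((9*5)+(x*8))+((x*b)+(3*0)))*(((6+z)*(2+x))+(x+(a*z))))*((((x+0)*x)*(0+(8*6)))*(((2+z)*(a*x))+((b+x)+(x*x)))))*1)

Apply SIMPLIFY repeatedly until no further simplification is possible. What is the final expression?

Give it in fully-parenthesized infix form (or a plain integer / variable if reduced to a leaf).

Answer: ((((45+(x*8))+(x*b))*(((6+z)*(2+x))+(x+(a*z))))*(((x*x)*48)*(((2+z)*(a*x))+((b+x)+(x*x)))))

Derivation:
Start: ((((((9*5)+(x*8))+((x*b)+(3*0)))*(((6+z)*(2+x))+(x+(a*z))))*((((x+0)*x)*(0+(8*6)))*(((2+z)*(a*x))+((b+x)+(x*x)))))*1)
Step 1: at root: ((((((9*5)+(x*8))+((x*b)+(3*0)))*(((6+z)*(2+x))+(x+(a*z))))*((((x+0)*x)*(0+(8*6)))*(((2+z)*(a*x))+((b+x)+(x*x)))))*1) -> (((((9*5)+(x*8))+((x*b)+(3*0)))*(((6+z)*(2+x))+(x+(a*z))))*((((x+0)*x)*(0+(8*6)))*(((2+z)*(a*x))+((b+x)+(x*x))))); overall: ((((((9*5)+(x*8))+((x*b)+(3*0)))*(((6+z)*(2+x))+(x+(a*z))))*((((x+0)*x)*(0+(8*6)))*(((2+z)*(a*x))+((b+x)+(x*x)))))*1) -> (((((9*5)+(x*8))+((x*b)+(3*0)))*(((6+z)*(2+x))+(x+(a*z))))*((((x+0)*x)*(0+(8*6)))*(((2+z)*(a*x))+((b+x)+(x*x)))))
Step 2: at LLLL: (9*5) -> 45; overall: (((((9*5)+(x*8))+((x*b)+(3*0)))*(((6+z)*(2+x))+(x+(a*z))))*((((x+0)*x)*(0+(8*6)))*(((2+z)*(a*x))+((b+x)+(x*x))))) -> ((((45+(x*8))+((x*b)+(3*0)))*(((6+z)*(2+x))+(x+(a*z))))*((((x+0)*x)*(0+(8*6)))*(((2+z)*(a*x))+((b+x)+(x*x)))))
Step 3: at LLRR: (3*0) -> 0; overall: ((((45+(x*8))+((x*b)+(3*0)))*(((6+z)*(2+x))+(x+(a*z))))*((((x+0)*x)*(0+(8*6)))*(((2+z)*(a*x))+((b+x)+(x*x))))) -> ((((45+(x*8))+((x*b)+0))*(((6+z)*(2+x))+(x+(a*z))))*((((x+0)*x)*(0+(8*6)))*(((2+z)*(a*x))+((b+x)+(x*x)))))
Step 4: at LLR: ((x*b)+0) -> (x*b); overall: ((((45+(x*8))+((x*b)+0))*(((6+z)*(2+x))+(x+(a*z))))*((((x+0)*x)*(0+(8*6)))*(((2+z)*(a*x))+((b+x)+(x*x))))) -> ((((45+(x*8))+(x*b))*(((6+z)*(2+x))+(x+(a*z))))*((((x+0)*x)*(0+(8*6)))*(((2+z)*(a*x))+((b+x)+(x*x)))))
Step 5: at RLLL: (x+0) -> x; overall: ((((45+(x*8))+(x*b))*(((6+z)*(2+x))+(x+(a*z))))*((((x+0)*x)*(0+(8*6)))*(((2+z)*(a*x))+((b+x)+(x*x))))) -> ((((45+(x*8))+(x*b))*(((6+z)*(2+x))+(x+(a*z))))*(((x*x)*(0+(8*6)))*(((2+z)*(a*x))+((b+x)+(x*x)))))
Step 6: at RLR: (0+(8*6)) -> (8*6); overall: ((((45+(x*8))+(x*b))*(((6+z)*(2+x))+(x+(a*z))))*(((x*x)*(0+(8*6)))*(((2+z)*(a*x))+((b+x)+(x*x))))) -> ((((45+(x*8))+(x*b))*(((6+z)*(2+x))+(x+(a*z))))*(((x*x)*(8*6))*(((2+z)*(a*x))+((b+x)+(x*x)))))
Step 7: at RLR: (8*6) -> 48; overall: ((((45+(x*8))+(x*b))*(((6+z)*(2+x))+(x+(a*z))))*(((x*x)*(8*6))*(((2+z)*(a*x))+((b+x)+(x*x))))) -> ((((45+(x*8))+(x*b))*(((6+z)*(2+x))+(x+(a*z))))*(((x*x)*48)*(((2+z)*(a*x))+((b+x)+(x*x)))))
Fixed point: ((((45+(x*8))+(x*b))*(((6+z)*(2+x))+(x+(a*z))))*(((x*x)*48)*(((2+z)*(a*x))+((b+x)+(x*x)))))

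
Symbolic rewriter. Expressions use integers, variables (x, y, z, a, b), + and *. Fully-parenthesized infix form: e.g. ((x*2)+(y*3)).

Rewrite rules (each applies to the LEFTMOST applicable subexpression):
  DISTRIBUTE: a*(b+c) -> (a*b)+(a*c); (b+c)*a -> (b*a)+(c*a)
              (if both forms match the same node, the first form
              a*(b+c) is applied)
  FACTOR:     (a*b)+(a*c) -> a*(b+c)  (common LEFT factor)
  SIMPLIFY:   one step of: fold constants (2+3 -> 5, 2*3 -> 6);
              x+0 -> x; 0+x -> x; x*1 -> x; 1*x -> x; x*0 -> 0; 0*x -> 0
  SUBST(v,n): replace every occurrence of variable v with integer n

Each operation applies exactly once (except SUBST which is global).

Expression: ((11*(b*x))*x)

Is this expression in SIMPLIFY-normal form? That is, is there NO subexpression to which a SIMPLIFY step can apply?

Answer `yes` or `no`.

Expression: ((11*(b*x))*x)
Scanning for simplifiable subexpressions (pre-order)...
  at root: ((11*(b*x))*x) (not simplifiable)
  at L: (11*(b*x)) (not simplifiable)
  at LR: (b*x) (not simplifiable)
Result: no simplifiable subexpression found -> normal form.

Answer: yes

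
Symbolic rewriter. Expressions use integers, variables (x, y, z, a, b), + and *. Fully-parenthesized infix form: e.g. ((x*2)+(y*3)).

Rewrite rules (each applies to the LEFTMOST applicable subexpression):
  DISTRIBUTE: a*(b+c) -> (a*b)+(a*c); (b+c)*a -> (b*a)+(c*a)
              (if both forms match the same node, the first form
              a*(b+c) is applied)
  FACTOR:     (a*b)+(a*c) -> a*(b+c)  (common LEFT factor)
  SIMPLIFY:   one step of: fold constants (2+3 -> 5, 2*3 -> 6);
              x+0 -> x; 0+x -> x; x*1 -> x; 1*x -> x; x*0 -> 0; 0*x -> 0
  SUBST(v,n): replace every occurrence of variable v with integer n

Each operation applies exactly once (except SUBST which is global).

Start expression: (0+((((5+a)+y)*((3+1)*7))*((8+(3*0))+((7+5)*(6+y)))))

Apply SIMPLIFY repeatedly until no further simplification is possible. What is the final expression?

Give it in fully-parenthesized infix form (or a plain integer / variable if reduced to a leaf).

Answer: ((((5+a)+y)*28)*(8+(12*(6+y))))

Derivation:
Start: (0+((((5+a)+y)*((3+1)*7))*((8+(3*0))+((7+5)*(6+y)))))
Step 1: at root: (0+((((5+a)+y)*((3+1)*7))*((8+(3*0))+((7+5)*(6+y))))) -> ((((5+a)+y)*((3+1)*7))*((8+(3*0))+((7+5)*(6+y)))); overall: (0+((((5+a)+y)*((3+1)*7))*((8+(3*0))+((7+5)*(6+y))))) -> ((((5+a)+y)*((3+1)*7))*((8+(3*0))+((7+5)*(6+y))))
Step 2: at LRL: (3+1) -> 4; overall: ((((5+a)+y)*((3+1)*7))*((8+(3*0))+((7+5)*(6+y)))) -> ((((5+a)+y)*(4*7))*((8+(3*0))+((7+5)*(6+y))))
Step 3: at LR: (4*7) -> 28; overall: ((((5+a)+y)*(4*7))*((8+(3*0))+((7+5)*(6+y)))) -> ((((5+a)+y)*28)*((8+(3*0))+((7+5)*(6+y))))
Step 4: at RLR: (3*0) -> 0; overall: ((((5+a)+y)*28)*((8+(3*0))+((7+5)*(6+y)))) -> ((((5+a)+y)*28)*((8+0)+((7+5)*(6+y))))
Step 5: at RL: (8+0) -> 8; overall: ((((5+a)+y)*28)*((8+0)+((7+5)*(6+y)))) -> ((((5+a)+y)*28)*(8+((7+5)*(6+y))))
Step 6: at RRL: (7+5) -> 12; overall: ((((5+a)+y)*28)*(8+((7+5)*(6+y)))) -> ((((5+a)+y)*28)*(8+(12*(6+y))))
Fixed point: ((((5+a)+y)*28)*(8+(12*(6+y))))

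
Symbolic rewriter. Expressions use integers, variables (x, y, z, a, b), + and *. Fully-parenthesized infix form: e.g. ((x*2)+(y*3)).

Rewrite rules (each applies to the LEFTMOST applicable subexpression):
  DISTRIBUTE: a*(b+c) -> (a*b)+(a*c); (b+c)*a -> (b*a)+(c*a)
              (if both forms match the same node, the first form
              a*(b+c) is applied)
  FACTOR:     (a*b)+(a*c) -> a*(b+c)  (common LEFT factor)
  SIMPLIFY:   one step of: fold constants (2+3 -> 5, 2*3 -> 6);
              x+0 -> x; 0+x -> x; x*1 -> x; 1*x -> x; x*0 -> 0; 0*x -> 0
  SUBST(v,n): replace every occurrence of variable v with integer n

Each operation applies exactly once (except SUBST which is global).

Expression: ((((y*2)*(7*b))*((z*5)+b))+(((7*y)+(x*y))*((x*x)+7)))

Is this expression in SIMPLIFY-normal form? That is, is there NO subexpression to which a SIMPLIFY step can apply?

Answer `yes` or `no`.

Answer: yes

Derivation:
Expression: ((((y*2)*(7*b))*((z*5)+b))+(((7*y)+(x*y))*((x*x)+7)))
Scanning for simplifiable subexpressions (pre-order)...
  at root: ((((y*2)*(7*b))*((z*5)+b))+(((7*y)+(x*y))*((x*x)+7))) (not simplifiable)
  at L: (((y*2)*(7*b))*((z*5)+b)) (not simplifiable)
  at LL: ((y*2)*(7*b)) (not simplifiable)
  at LLL: (y*2) (not simplifiable)
  at LLR: (7*b) (not simplifiable)
  at LR: ((z*5)+b) (not simplifiable)
  at LRL: (z*5) (not simplifiable)
  at R: (((7*y)+(x*y))*((x*x)+7)) (not simplifiable)
  at RL: ((7*y)+(x*y)) (not simplifiable)
  at RLL: (7*y) (not simplifiable)
  at RLR: (x*y) (not simplifiable)
  at RR: ((x*x)+7) (not simplifiable)
  at RRL: (x*x) (not simplifiable)
Result: no simplifiable subexpression found -> normal form.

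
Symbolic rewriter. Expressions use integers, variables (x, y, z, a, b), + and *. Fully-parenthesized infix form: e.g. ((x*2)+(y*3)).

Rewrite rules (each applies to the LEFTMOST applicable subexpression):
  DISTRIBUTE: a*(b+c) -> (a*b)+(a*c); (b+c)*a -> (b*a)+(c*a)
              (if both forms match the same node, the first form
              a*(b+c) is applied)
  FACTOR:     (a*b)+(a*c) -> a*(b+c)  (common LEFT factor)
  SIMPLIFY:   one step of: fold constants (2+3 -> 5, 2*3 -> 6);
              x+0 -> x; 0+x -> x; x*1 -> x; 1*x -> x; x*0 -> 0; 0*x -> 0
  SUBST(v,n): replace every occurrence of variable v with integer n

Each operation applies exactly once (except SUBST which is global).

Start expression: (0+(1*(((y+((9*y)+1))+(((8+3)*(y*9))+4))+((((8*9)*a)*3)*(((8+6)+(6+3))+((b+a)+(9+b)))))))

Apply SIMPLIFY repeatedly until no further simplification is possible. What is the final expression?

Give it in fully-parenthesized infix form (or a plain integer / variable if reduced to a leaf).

Start: (0+(1*(((y+((9*y)+1))+(((8+3)*(y*9))+4))+((((8*9)*a)*3)*(((8+6)+(6+3))+((b+a)+(9+b)))))))
Step 1: at root: (0+(1*(((y+((9*y)+1))+(((8+3)*(y*9))+4))+((((8*9)*a)*3)*(((8+6)+(6+3))+((b+a)+(9+b))))))) -> (1*(((y+((9*y)+1))+(((8+3)*(y*9))+4))+((((8*9)*a)*3)*(((8+6)+(6+3))+((b+a)+(9+b)))))); overall: (0+(1*(((y+((9*y)+1))+(((8+3)*(y*9))+4))+((((8*9)*a)*3)*(((8+6)+(6+3))+((b+a)+(9+b))))))) -> (1*(((y+((9*y)+1))+(((8+3)*(y*9))+4))+((((8*9)*a)*3)*(((8+6)+(6+3))+((b+a)+(9+b))))))
Step 2: at root: (1*(((y+((9*y)+1))+(((8+3)*(y*9))+4))+((((8*9)*a)*3)*(((8+6)+(6+3))+((b+a)+(9+b)))))) -> (((y+((9*y)+1))+(((8+3)*(y*9))+4))+((((8*9)*a)*3)*(((8+6)+(6+3))+((b+a)+(9+b))))); overall: (1*(((y+((9*y)+1))+(((8+3)*(y*9))+4))+((((8*9)*a)*3)*(((8+6)+(6+3))+((b+a)+(9+b)))))) -> (((y+((9*y)+1))+(((8+3)*(y*9))+4))+((((8*9)*a)*3)*(((8+6)+(6+3))+((b+a)+(9+b)))))
Step 3: at LRLL: (8+3) -> 11; overall: (((y+((9*y)+1))+(((8+3)*(y*9))+4))+((((8*9)*a)*3)*(((8+6)+(6+3))+((b+a)+(9+b))))) -> (((y+((9*y)+1))+((11*(y*9))+4))+((((8*9)*a)*3)*(((8+6)+(6+3))+((b+a)+(9+b)))))
Step 4: at RLLL: (8*9) -> 72; overall: (((y+((9*y)+1))+((11*(y*9))+4))+((((8*9)*a)*3)*(((8+6)+(6+3))+((b+a)+(9+b))))) -> (((y+((9*y)+1))+((11*(y*9))+4))+(((72*a)*3)*(((8+6)+(6+3))+((b+a)+(9+b)))))
Step 5: at RRLL: (8+6) -> 14; overall: (((y+((9*y)+1))+((11*(y*9))+4))+(((72*a)*3)*(((8+6)+(6+3))+((b+a)+(9+b))))) -> (((y+((9*y)+1))+((11*(y*9))+4))+(((72*a)*3)*((14+(6+3))+((b+a)+(9+b)))))
Step 6: at RRLR: (6+3) -> 9; overall: (((y+((9*y)+1))+((11*(y*9))+4))+(((72*a)*3)*((14+(6+3))+((b+a)+(9+b))))) -> (((y+((9*y)+1))+((11*(y*9))+4))+(((72*a)*3)*((14+9)+((b+a)+(9+b)))))
Step 7: at RRL: (14+9) -> 23; overall: (((y+((9*y)+1))+((11*(y*9))+4))+(((72*a)*3)*((14+9)+((b+a)+(9+b))))) -> (((y+((9*y)+1))+((11*(y*9))+4))+(((72*a)*3)*(23+((b+a)+(9+b)))))
Fixed point: (((y+((9*y)+1))+((11*(y*9))+4))+(((72*a)*3)*(23+((b+a)+(9+b)))))

Answer: (((y+((9*y)+1))+((11*(y*9))+4))+(((72*a)*3)*(23+((b+a)+(9+b)))))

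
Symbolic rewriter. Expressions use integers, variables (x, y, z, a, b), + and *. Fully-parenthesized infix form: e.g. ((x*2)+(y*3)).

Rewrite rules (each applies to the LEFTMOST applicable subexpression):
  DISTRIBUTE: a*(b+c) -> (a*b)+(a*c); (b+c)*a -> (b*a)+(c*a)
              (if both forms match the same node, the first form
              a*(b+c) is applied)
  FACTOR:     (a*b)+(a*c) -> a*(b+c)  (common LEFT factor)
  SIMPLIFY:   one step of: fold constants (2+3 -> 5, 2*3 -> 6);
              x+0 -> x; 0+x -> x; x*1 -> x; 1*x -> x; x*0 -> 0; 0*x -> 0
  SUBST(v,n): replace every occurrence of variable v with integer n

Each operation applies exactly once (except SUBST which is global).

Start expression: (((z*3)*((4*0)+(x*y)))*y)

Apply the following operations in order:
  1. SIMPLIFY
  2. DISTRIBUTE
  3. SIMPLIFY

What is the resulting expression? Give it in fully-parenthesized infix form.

Start: (((z*3)*((4*0)+(x*y)))*y)
Apply SIMPLIFY at LRL (target: (4*0)): (((z*3)*((4*0)+(x*y)))*y) -> (((z*3)*(0+(x*y)))*y)
Apply DISTRIBUTE at L (target: ((z*3)*(0+(x*y)))): (((z*3)*(0+(x*y)))*y) -> ((((z*3)*0)+((z*3)*(x*y)))*y)
Apply SIMPLIFY at LL (target: ((z*3)*0)): ((((z*3)*0)+((z*3)*(x*y)))*y) -> ((0+((z*3)*(x*y)))*y)

Answer: ((0+((z*3)*(x*y)))*y)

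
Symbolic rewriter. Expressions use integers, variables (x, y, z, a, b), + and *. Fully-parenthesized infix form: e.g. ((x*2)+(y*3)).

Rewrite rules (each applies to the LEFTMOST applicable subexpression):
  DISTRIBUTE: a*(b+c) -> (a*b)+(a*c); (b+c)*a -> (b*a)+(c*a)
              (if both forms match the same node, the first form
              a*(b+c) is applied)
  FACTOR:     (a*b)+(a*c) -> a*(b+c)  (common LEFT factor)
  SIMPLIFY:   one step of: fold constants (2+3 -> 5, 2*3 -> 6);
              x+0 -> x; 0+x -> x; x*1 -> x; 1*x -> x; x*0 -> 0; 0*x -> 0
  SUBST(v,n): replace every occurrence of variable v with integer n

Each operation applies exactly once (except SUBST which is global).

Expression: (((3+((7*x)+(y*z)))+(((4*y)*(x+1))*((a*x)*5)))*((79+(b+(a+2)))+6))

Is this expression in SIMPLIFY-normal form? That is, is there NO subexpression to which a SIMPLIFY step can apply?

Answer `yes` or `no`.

Answer: yes

Derivation:
Expression: (((3+((7*x)+(y*z)))+(((4*y)*(x+1))*((a*x)*5)))*((79+(b+(a+2)))+6))
Scanning for simplifiable subexpressions (pre-order)...
  at root: (((3+((7*x)+(y*z)))+(((4*y)*(x+1))*((a*x)*5)))*((79+(b+(a+2)))+6)) (not simplifiable)
  at L: ((3+((7*x)+(y*z)))+(((4*y)*(x+1))*((a*x)*5))) (not simplifiable)
  at LL: (3+((7*x)+(y*z))) (not simplifiable)
  at LLR: ((7*x)+(y*z)) (not simplifiable)
  at LLRL: (7*x) (not simplifiable)
  at LLRR: (y*z) (not simplifiable)
  at LR: (((4*y)*(x+1))*((a*x)*5)) (not simplifiable)
  at LRL: ((4*y)*(x+1)) (not simplifiable)
  at LRLL: (4*y) (not simplifiable)
  at LRLR: (x+1) (not simplifiable)
  at LRR: ((a*x)*5) (not simplifiable)
  at LRRL: (a*x) (not simplifiable)
  at R: ((79+(b+(a+2)))+6) (not simplifiable)
  at RL: (79+(b+(a+2))) (not simplifiable)
  at RLR: (b+(a+2)) (not simplifiable)
  at RLRR: (a+2) (not simplifiable)
Result: no simplifiable subexpression found -> normal form.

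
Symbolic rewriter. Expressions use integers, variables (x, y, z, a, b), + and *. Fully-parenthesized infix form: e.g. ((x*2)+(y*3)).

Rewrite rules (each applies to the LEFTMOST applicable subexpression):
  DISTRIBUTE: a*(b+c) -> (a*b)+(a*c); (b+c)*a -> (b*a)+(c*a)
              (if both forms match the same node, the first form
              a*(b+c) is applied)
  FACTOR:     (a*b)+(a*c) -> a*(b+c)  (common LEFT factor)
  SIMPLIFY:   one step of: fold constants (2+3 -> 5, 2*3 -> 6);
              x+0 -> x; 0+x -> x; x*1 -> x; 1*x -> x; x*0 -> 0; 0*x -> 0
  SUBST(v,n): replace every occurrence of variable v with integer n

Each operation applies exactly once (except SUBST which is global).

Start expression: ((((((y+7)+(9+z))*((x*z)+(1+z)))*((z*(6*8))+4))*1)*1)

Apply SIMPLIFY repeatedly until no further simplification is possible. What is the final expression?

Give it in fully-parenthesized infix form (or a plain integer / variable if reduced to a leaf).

Answer: ((((y+7)+(9+z))*((x*z)+(1+z)))*((z*48)+4))

Derivation:
Start: ((((((y+7)+(9+z))*((x*z)+(1+z)))*((z*(6*8))+4))*1)*1)
Step 1: at root: ((((((y+7)+(9+z))*((x*z)+(1+z)))*((z*(6*8))+4))*1)*1) -> (((((y+7)+(9+z))*((x*z)+(1+z)))*((z*(6*8))+4))*1); overall: ((((((y+7)+(9+z))*((x*z)+(1+z)))*((z*(6*8))+4))*1)*1) -> (((((y+7)+(9+z))*((x*z)+(1+z)))*((z*(6*8))+4))*1)
Step 2: at root: (((((y+7)+(9+z))*((x*z)+(1+z)))*((z*(6*8))+4))*1) -> ((((y+7)+(9+z))*((x*z)+(1+z)))*((z*(6*8))+4)); overall: (((((y+7)+(9+z))*((x*z)+(1+z)))*((z*(6*8))+4))*1) -> ((((y+7)+(9+z))*((x*z)+(1+z)))*((z*(6*8))+4))
Step 3: at RLR: (6*8) -> 48; overall: ((((y+7)+(9+z))*((x*z)+(1+z)))*((z*(6*8))+4)) -> ((((y+7)+(9+z))*((x*z)+(1+z)))*((z*48)+4))
Fixed point: ((((y+7)+(9+z))*((x*z)+(1+z)))*((z*48)+4))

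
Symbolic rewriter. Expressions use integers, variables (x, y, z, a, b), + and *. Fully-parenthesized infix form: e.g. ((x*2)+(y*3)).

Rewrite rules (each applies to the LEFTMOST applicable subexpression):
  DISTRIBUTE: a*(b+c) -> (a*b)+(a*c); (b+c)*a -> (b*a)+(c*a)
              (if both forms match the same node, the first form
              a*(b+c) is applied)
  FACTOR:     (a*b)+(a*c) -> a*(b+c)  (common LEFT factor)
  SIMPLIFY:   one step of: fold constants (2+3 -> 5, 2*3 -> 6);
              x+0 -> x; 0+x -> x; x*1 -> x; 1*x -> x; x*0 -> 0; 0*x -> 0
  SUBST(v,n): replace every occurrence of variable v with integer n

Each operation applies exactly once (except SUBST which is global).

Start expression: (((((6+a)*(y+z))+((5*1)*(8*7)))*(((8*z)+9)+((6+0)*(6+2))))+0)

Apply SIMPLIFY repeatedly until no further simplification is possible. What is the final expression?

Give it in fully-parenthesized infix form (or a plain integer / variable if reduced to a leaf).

Answer: ((((6+a)*(y+z))+280)*(((8*z)+9)+48))

Derivation:
Start: (((((6+a)*(y+z))+((5*1)*(8*7)))*(((8*z)+9)+((6+0)*(6+2))))+0)
Step 1: at root: (((((6+a)*(y+z))+((5*1)*(8*7)))*(((8*z)+9)+((6+0)*(6+2))))+0) -> ((((6+a)*(y+z))+((5*1)*(8*7)))*(((8*z)+9)+((6+0)*(6+2)))); overall: (((((6+a)*(y+z))+((5*1)*(8*7)))*(((8*z)+9)+((6+0)*(6+2))))+0) -> ((((6+a)*(y+z))+((5*1)*(8*7)))*(((8*z)+9)+((6+0)*(6+2))))
Step 2: at LRL: (5*1) -> 5; overall: ((((6+a)*(y+z))+((5*1)*(8*7)))*(((8*z)+9)+((6+0)*(6+2)))) -> ((((6+a)*(y+z))+(5*(8*7)))*(((8*z)+9)+((6+0)*(6+2))))
Step 3: at LRR: (8*7) -> 56; overall: ((((6+a)*(y+z))+(5*(8*7)))*(((8*z)+9)+((6+0)*(6+2)))) -> ((((6+a)*(y+z))+(5*56))*(((8*z)+9)+((6+0)*(6+2))))
Step 4: at LR: (5*56) -> 280; overall: ((((6+a)*(y+z))+(5*56))*(((8*z)+9)+((6+0)*(6+2)))) -> ((((6+a)*(y+z))+280)*(((8*z)+9)+((6+0)*(6+2))))
Step 5: at RRL: (6+0) -> 6; overall: ((((6+a)*(y+z))+280)*(((8*z)+9)+((6+0)*(6+2)))) -> ((((6+a)*(y+z))+280)*(((8*z)+9)+(6*(6+2))))
Step 6: at RRR: (6+2) -> 8; overall: ((((6+a)*(y+z))+280)*(((8*z)+9)+(6*(6+2)))) -> ((((6+a)*(y+z))+280)*(((8*z)+9)+(6*8)))
Step 7: at RR: (6*8) -> 48; overall: ((((6+a)*(y+z))+280)*(((8*z)+9)+(6*8))) -> ((((6+a)*(y+z))+280)*(((8*z)+9)+48))
Fixed point: ((((6+a)*(y+z))+280)*(((8*z)+9)+48))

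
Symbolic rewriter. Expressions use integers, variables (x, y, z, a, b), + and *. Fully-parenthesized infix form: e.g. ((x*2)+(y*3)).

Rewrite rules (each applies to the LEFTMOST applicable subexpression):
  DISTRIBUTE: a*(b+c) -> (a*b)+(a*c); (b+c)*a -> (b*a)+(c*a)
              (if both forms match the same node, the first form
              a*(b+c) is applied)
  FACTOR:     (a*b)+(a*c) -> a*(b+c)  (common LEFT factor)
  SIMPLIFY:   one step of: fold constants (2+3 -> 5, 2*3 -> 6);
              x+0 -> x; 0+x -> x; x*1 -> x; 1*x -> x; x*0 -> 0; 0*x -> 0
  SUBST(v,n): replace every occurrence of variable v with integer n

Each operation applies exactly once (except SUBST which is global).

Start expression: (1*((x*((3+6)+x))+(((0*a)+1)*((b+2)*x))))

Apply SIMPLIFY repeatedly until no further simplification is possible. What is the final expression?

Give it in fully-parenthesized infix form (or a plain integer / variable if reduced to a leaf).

Start: (1*((x*((3+6)+x))+(((0*a)+1)*((b+2)*x))))
Step 1: at root: (1*((x*((3+6)+x))+(((0*a)+1)*((b+2)*x)))) -> ((x*((3+6)+x))+(((0*a)+1)*((b+2)*x))); overall: (1*((x*((3+6)+x))+(((0*a)+1)*((b+2)*x)))) -> ((x*((3+6)+x))+(((0*a)+1)*((b+2)*x)))
Step 2: at LRL: (3+6) -> 9; overall: ((x*((3+6)+x))+(((0*a)+1)*((b+2)*x))) -> ((x*(9+x))+(((0*a)+1)*((b+2)*x)))
Step 3: at RLL: (0*a) -> 0; overall: ((x*(9+x))+(((0*a)+1)*((b+2)*x))) -> ((x*(9+x))+((0+1)*((b+2)*x)))
Step 4: at RL: (0+1) -> 1; overall: ((x*(9+x))+((0+1)*((b+2)*x))) -> ((x*(9+x))+(1*((b+2)*x)))
Step 5: at R: (1*((b+2)*x)) -> ((b+2)*x); overall: ((x*(9+x))+(1*((b+2)*x))) -> ((x*(9+x))+((b+2)*x))
Fixed point: ((x*(9+x))+((b+2)*x))

Answer: ((x*(9+x))+((b+2)*x))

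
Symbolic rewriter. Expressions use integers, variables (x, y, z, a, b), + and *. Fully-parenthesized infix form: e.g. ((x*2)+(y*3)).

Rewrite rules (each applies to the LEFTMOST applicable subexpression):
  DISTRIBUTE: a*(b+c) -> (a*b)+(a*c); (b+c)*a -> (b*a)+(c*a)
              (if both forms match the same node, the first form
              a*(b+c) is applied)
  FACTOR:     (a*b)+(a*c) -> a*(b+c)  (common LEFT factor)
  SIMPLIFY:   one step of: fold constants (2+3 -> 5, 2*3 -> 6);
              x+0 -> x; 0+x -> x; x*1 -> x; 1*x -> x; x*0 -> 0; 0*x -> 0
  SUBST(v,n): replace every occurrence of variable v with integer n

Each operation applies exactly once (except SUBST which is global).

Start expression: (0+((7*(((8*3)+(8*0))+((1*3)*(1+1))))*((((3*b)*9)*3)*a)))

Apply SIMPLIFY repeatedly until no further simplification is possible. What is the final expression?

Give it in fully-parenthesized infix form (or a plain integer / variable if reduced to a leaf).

Start: (0+((7*(((8*3)+(8*0))+((1*3)*(1+1))))*((((3*b)*9)*3)*a)))
Step 1: at root: (0+((7*(((8*3)+(8*0))+((1*3)*(1+1))))*((((3*b)*9)*3)*a))) -> ((7*(((8*3)+(8*0))+((1*3)*(1+1))))*((((3*b)*9)*3)*a)); overall: (0+((7*(((8*3)+(8*0))+((1*3)*(1+1))))*((((3*b)*9)*3)*a))) -> ((7*(((8*3)+(8*0))+((1*3)*(1+1))))*((((3*b)*9)*3)*a))
Step 2: at LRLL: (8*3) -> 24; overall: ((7*(((8*3)+(8*0))+((1*3)*(1+1))))*((((3*b)*9)*3)*a)) -> ((7*((24+(8*0))+((1*3)*(1+1))))*((((3*b)*9)*3)*a))
Step 3: at LRLR: (8*0) -> 0; overall: ((7*((24+(8*0))+((1*3)*(1+1))))*((((3*b)*9)*3)*a)) -> ((7*((24+0)+((1*3)*(1+1))))*((((3*b)*9)*3)*a))
Step 4: at LRL: (24+0) -> 24; overall: ((7*((24+0)+((1*3)*(1+1))))*((((3*b)*9)*3)*a)) -> ((7*(24+((1*3)*(1+1))))*((((3*b)*9)*3)*a))
Step 5: at LRRL: (1*3) -> 3; overall: ((7*(24+((1*3)*(1+1))))*((((3*b)*9)*3)*a)) -> ((7*(24+(3*(1+1))))*((((3*b)*9)*3)*a))
Step 6: at LRRR: (1+1) -> 2; overall: ((7*(24+(3*(1+1))))*((((3*b)*9)*3)*a)) -> ((7*(24+(3*2)))*((((3*b)*9)*3)*a))
Step 7: at LRR: (3*2) -> 6; overall: ((7*(24+(3*2)))*((((3*b)*9)*3)*a)) -> ((7*(24+6))*((((3*b)*9)*3)*a))
Step 8: at LR: (24+6) -> 30; overall: ((7*(24+6))*((((3*b)*9)*3)*a)) -> ((7*30)*((((3*b)*9)*3)*a))
Step 9: at L: (7*30) -> 210; overall: ((7*30)*((((3*b)*9)*3)*a)) -> (210*((((3*b)*9)*3)*a))
Fixed point: (210*((((3*b)*9)*3)*a))

Answer: (210*((((3*b)*9)*3)*a))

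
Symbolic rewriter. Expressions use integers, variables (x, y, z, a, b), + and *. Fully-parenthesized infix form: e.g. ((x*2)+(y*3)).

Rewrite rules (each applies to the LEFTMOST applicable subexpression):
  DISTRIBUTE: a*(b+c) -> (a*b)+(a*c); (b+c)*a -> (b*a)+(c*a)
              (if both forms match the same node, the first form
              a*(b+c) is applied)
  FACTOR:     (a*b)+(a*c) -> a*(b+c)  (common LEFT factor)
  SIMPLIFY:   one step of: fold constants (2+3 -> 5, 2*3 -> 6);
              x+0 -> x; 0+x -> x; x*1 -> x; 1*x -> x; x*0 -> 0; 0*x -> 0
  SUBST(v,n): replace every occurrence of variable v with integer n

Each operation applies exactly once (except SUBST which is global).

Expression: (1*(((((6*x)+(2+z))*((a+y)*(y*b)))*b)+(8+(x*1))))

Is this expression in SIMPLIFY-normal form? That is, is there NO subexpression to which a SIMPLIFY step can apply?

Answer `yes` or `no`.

Expression: (1*(((((6*x)+(2+z))*((a+y)*(y*b)))*b)+(8+(x*1))))
Scanning for simplifiable subexpressions (pre-order)...
  at root: (1*(((((6*x)+(2+z))*((a+y)*(y*b)))*b)+(8+(x*1)))) (SIMPLIFIABLE)
  at R: (((((6*x)+(2+z))*((a+y)*(y*b)))*b)+(8+(x*1))) (not simplifiable)
  at RL: ((((6*x)+(2+z))*((a+y)*(y*b)))*b) (not simplifiable)
  at RLL: (((6*x)+(2+z))*((a+y)*(y*b))) (not simplifiable)
  at RLLL: ((6*x)+(2+z)) (not simplifiable)
  at RLLLL: (6*x) (not simplifiable)
  at RLLLR: (2+z) (not simplifiable)
  at RLLR: ((a+y)*(y*b)) (not simplifiable)
  at RLLRL: (a+y) (not simplifiable)
  at RLLRR: (y*b) (not simplifiable)
  at RR: (8+(x*1)) (not simplifiable)
  at RRR: (x*1) (SIMPLIFIABLE)
Found simplifiable subexpr at path root: (1*(((((6*x)+(2+z))*((a+y)*(y*b)))*b)+(8+(x*1))))
One SIMPLIFY step would give: (((((6*x)+(2+z))*((a+y)*(y*b)))*b)+(8+(x*1)))
-> NOT in normal form.

Answer: no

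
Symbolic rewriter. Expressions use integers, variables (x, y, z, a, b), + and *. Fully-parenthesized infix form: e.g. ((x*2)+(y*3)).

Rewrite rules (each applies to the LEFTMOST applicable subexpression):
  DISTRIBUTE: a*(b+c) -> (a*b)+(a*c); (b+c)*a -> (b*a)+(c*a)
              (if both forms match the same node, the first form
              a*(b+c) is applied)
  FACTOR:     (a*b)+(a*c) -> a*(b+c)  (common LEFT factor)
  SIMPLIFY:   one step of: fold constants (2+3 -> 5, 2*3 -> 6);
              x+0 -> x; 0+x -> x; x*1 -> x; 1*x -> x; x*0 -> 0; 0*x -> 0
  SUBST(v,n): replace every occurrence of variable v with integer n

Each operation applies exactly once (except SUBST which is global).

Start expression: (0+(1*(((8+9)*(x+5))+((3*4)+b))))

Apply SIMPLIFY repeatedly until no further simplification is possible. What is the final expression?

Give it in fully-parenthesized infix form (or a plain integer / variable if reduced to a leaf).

Answer: ((17*(x+5))+(12+b))

Derivation:
Start: (0+(1*(((8+9)*(x+5))+((3*4)+b))))
Step 1: at root: (0+(1*(((8+9)*(x+5))+((3*4)+b)))) -> (1*(((8+9)*(x+5))+((3*4)+b))); overall: (0+(1*(((8+9)*(x+5))+((3*4)+b)))) -> (1*(((8+9)*(x+5))+((3*4)+b)))
Step 2: at root: (1*(((8+9)*(x+5))+((3*4)+b))) -> (((8+9)*(x+5))+((3*4)+b)); overall: (1*(((8+9)*(x+5))+((3*4)+b))) -> (((8+9)*(x+5))+((3*4)+b))
Step 3: at LL: (8+9) -> 17; overall: (((8+9)*(x+5))+((3*4)+b)) -> ((17*(x+5))+((3*4)+b))
Step 4: at RL: (3*4) -> 12; overall: ((17*(x+5))+((3*4)+b)) -> ((17*(x+5))+(12+b))
Fixed point: ((17*(x+5))+(12+b))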